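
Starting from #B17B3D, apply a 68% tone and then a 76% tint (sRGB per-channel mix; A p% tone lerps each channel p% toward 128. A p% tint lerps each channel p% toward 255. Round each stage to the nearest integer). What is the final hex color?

#B17B3D is rgb(177, 123, 61).
Per channel, c → c + 0.68(128 − c):
  R: 177 − 33.32 = 143.68 → 144
  G: 123 + 3.4 = 126.4 → 126
  B: 61 + 45.56 = 106.56 → 107
After the tone: rgb(144, 126, 107) = #907E6B.
A 76% tint moves each channel 76% toward 255:
  R: 144 + 0.76×(255−144) = 144 + 84.36 = 228.36 → 228
  G: 126 + 0.76×(255−126) = 126 + 98.04 = 224.04 → 224
  B: 107 + 112.48 = 219.48 → 219
rgb(228, 224, 219) = #E4E0DB.

#E4E0DB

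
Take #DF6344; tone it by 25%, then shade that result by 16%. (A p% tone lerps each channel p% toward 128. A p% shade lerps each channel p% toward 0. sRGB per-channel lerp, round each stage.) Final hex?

#A75946

#DF6344 is rgb(223, 99, 68).
Per channel, c → c + 0.25(128 − c):
  R: 223 − 23.75 = 199.25 → 199
  G: 99 + 0.25×(128−99) = 99 + 7.25 = 106.25 → 106
  B: 68 + 15 = 83 → 83
After the tone: rgb(199, 106, 83) = #C76A53.
Per channel, c → c + 0.16(0 − c):
  R: 199 + 0.16×(0−199) = 199 − 31.84 = 167.16 → 167
  G: 106 − 16.96 = 89.04 → 89
  B: 83 − 13.28 = 69.72 → 70
rgb(167, 89, 70) = #A75946.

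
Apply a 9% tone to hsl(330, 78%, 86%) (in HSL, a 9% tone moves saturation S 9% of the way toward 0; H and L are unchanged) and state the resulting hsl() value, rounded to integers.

hsl(330, 71%, 86%)

S moves 9% from 78 toward 0: 78 − 7.02 = 70.98 → 71.
H and L are unchanged.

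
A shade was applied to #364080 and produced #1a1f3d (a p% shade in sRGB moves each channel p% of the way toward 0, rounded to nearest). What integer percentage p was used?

#364080 is rgb(54, 64, 128); #1a1f3d is rgb(26, 31, 61).
On the B channel (widest range): 61 ≈ 128 + (p/100)(0 − 128), so p ≈ 100×(61 − 128)/(0 − 128) = -6700/-128 = 52.34.
p = 52 reproduces all three channels after rounding.

52%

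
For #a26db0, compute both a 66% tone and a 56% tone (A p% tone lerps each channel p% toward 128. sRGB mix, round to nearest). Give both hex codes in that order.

#8c7a90, #8f7895

#a26db0 is rgb(162, 109, 176).
66% tone:
  R: 162 − 22.44 = 139.56 → 140
  G: 109 + 0.66×(128−109) = 109 + 12.54 = 121.54 → 122
  B: 176 + 0.66×(128−176) = 176 − 31.68 = 144.32 → 144
  → #8c7a90
56% tone:
  R: 162 + 0.56×(128−162) = 162 − 19.04 = 142.96 → 143
  G: 109 + 0.56×(128−109) = 109 + 10.64 = 119.64 → 120
  B: 176 + 0.56×(128−176) = 176 − 26.88 = 149.12 → 149
  → #8f7895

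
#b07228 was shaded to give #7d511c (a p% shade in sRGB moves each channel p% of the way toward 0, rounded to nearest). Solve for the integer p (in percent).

#b07228 is rgb(176, 114, 40); #7d511c is rgb(125, 81, 28).
On the R channel (widest range): 125 ≈ 176 + (p/100)(0 − 176), so p ≈ 100×(125 − 176)/(0 − 176) = -5100/-176 = 28.98.
p = 29 reproduces all three channels after rounding.

29%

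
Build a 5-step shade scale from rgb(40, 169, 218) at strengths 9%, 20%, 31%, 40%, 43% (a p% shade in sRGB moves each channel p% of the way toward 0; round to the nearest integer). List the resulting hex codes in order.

#249AC6, #2087AE, #1C7596, #186583, #17607C

9%: (40 − 3.6 = 36.4→36, 169 − 15.21 = 153.79→154, 218 − 19.62 = 198.38→198) → #249AC6
20%: (40 − 8 = 32→32, 169 − 33.8 = 135.2→135, 218 − 43.6 = 174.4→174) → #2087AE
31%: (40 − 12.4 = 27.6→28, 169 − 52.39 = 116.61→117, 218 − 67.58 = 150.42→150) → #1C7596
40%: (40 − 16 = 24→24, 169 − 67.6 = 101.4→101, 218 − 87.2 = 130.8→131) → #186583
43%: (40 − 17.2 = 22.8→23, 169 − 72.67 = 96.33→96, 218 − 93.74 = 124.26→124) → #17607C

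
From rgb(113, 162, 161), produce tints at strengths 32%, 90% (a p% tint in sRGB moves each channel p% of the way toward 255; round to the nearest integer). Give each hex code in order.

32%: (113 + 45.44 = 158.44→158, 162 + 29.76 = 191.76→192, 161 + 30.08 = 191.08→191) → #9ec0bf
90%: (113 + 127.8 = 240.8→241, 162 + 83.7 = 245.7→246, 161 + 84.6 = 245.6→246) → #f1f6f6

#9ec0bf, #f1f6f6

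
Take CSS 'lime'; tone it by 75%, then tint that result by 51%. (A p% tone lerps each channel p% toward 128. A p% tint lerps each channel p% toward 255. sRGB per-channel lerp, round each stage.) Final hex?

#B1D0B1

CSS lime is rgb(0, 255, 0).
Lerp each channel 75% toward 128:
  R: 0 + 96 = 96 → 96
  G: 255 + 0.75×(128−255) = 255 − 95.25 = 159.75 → 160
  B: 0 + 96 = 96 → 96
After the tone: rgb(96, 160, 96) = #60A060.
Lerp each channel 51% toward 255:
  R: 96 + 0.51×(255−96) = 96 + 81.09 = 177.09 → 177
  G: 160 + 0.51×(255−160) = 160 + 48.45 = 208.45 → 208
  B: 96 + 0.51×(255−96) = 96 + 81.09 = 177.09 → 177
rgb(177, 208, 177) = #B1D0B1.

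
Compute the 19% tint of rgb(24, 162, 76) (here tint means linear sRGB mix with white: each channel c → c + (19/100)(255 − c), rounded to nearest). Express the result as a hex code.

Per channel, c → c + 0.19(255 − c):
  R: 24 + 43.89 = 67.89 → 68
  G: 162 + 0.19×(255−162) = 162 + 17.67 = 179.67 → 180
  B: 76 + 0.19×(255−76) = 76 + 34.01 = 110.01 → 110
rgb(68, 180, 110) = #44b46e.

#44b46e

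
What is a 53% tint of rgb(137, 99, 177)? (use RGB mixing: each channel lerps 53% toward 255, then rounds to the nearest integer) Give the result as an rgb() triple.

rgb(200, 182, 218)

Per channel, c → c + 0.53(255 − c):
  R: 137 + 0.53×(255−137) = 137 + 62.54 = 199.54 → 200
  G: 99 + 82.68 = 181.68 → 182
  B: 177 + 0.53×(255−177) = 177 + 41.34 = 218.34 → 218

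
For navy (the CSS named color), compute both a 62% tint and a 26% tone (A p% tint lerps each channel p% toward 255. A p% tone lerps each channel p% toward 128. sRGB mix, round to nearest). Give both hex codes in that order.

#9E9ECF, #212180

CSS navy is rgb(0, 0, 128).
62% tint:
  R: 0 + 0.62×(255−0) = 0 + 158.1 = 158.1 → 158
  G: 0 + 158.1 = 158.1 → 158
  B: 128 + 78.74 = 206.74 → 207
  → #9E9ECF
26% tone:
  R: 0 + 33.28 = 33.28 → 33
  G: 0 + 33.28 = 33.28 → 33
  B: 128 + 0 = 128 → 128
  → #212180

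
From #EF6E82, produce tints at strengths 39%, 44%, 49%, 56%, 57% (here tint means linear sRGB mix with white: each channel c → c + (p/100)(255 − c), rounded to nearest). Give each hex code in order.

#EF6E82 is rgb(239, 110, 130).
39%: (239 + 6.24 = 245.24→245, 110 + 56.55 = 166.55→167, 130 + 48.75 = 178.75→179) → #F5A7B3
44%: (239 + 7.04 = 246.04→246, 110 + 63.8 = 173.8→174, 130 + 55 = 185→185) → #F6AEB9
49%: (239 + 7.84 = 246.84→247, 110 + 71.05 = 181.05→181, 130 + 61.25 = 191.25→191) → #F7B5BF
56%: (239 + 8.96 = 247.96→248, 110 + 81.2 = 191.2→191, 130 + 70 = 200→200) → #F8BFC8
57%: (239 + 9.12 = 248.12→248, 110 + 82.65 = 192.65→193, 130 + 71.25 = 201.25→201) → #F8C1C9

#F5A7B3, #F6AEB9, #F7B5BF, #F8BFC8, #F8C1C9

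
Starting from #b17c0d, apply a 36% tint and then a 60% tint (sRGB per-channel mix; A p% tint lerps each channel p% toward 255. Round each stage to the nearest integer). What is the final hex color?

#ebddc1

#b17c0d is rgb(177, 124, 13).
A 36% tint moves each channel 36% toward 255:
  R: 177 + 0.36×(255−177) = 177 + 28.08 = 205.08 → 205
  G: 124 + 0.36×(255−124) = 124 + 47.16 = 171.16 → 171
  B: 13 + 87.12 = 100.12 → 100
After the tint: rgb(205, 171, 100) = #cdab64.
Per channel, c → c + 0.6(255 − c):
  R: 205 + 30 = 235 → 235
  G: 171 + 0.6×(255−171) = 171 + 50.4 = 221.4 → 221
  B: 100 + 0.6×(255−100) = 100 + 93 = 193 → 193
rgb(235, 221, 193) = #ebddc1.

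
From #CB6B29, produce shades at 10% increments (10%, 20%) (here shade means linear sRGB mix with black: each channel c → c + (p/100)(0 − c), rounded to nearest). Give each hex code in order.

#CB6B29 is rgb(203, 107, 41).
10%: (203 − 20.3 = 182.7→183, 107 − 10.7 = 96.3→96, 41 − 4.1 = 36.9→37) → #B76025
20%: (203 − 40.6 = 162.4→162, 107 − 21.4 = 85.6→86, 41 − 8.2 = 32.8→33) → #A25621

#B76025, #A25621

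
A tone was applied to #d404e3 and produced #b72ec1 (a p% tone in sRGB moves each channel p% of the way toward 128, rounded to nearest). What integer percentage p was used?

34%

#d404e3 is rgb(212, 4, 227); #b72ec1 is rgb(183, 46, 193).
On the G channel (widest range): 46 ≈ 4 + (p/100)(128 − 4), so p ≈ 100×(46 − 4)/(128 − 4) = 4200/124 = 33.87.
p = 34 reproduces all three channels after rounding.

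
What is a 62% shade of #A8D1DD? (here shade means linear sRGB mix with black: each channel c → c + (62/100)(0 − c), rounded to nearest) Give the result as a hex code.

#404F54

#A8D1DD is rgb(168, 209, 221).
A 62% shade moves each channel 62% toward 0:
  R: 168 + 0.62×(0−168) = 168 − 104.16 = 63.84 → 64
  G: 209 + 0.62×(0−209) = 209 − 129.58 = 79.42 → 79
  B: 221 + 0.62×(0−221) = 221 − 137.02 = 83.98 → 84
rgb(64, 79, 84) = #404F54.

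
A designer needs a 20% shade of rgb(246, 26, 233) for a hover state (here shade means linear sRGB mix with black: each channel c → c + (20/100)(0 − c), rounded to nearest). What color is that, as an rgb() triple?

Per channel, c → c + 0.2(0 − c):
  R: 246 + 0.2×(0−246) = 246 − 49.2 = 196.8 → 197
  G: 26 + 0.2×(0−26) = 26 − 5.2 = 20.8 → 21
  B: 233 + 0.2×(0−233) = 233 − 46.6 = 186.4 → 186

rgb(197, 21, 186)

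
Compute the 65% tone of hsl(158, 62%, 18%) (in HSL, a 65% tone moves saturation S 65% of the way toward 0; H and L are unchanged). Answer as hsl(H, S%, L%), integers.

S moves 65% from 62 toward 0: 62 − 40.3 = 21.7 → 22.
H and L are unchanged.

hsl(158, 22%, 18%)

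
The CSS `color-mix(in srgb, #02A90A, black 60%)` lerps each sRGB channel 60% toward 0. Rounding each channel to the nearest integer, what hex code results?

#014404

#02A90A is rgb(2, 169, 10).
A 60% shade moves each channel 60% toward 0:
  R: 2 + 0.6×(0−2) = 2 − 1.2 = 0.8 → 1
  G: 169 − 101.4 = 67.6 → 68
  B: 10 − 6 = 4 → 4
rgb(1, 68, 4) = #014404.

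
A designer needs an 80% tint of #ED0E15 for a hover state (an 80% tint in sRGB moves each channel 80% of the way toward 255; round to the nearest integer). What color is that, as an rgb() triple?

rgb(251, 207, 208)

#ED0E15 is rgb(237, 14, 21).
An 80% tint moves each channel 80% toward 255:
  R: 237 + 0.8×(255−237) = 237 + 14.4 = 251.4 → 251
  G: 14 + 0.8×(255−14) = 14 + 192.8 = 206.8 → 207
  B: 21 + 187.2 = 208.2 → 208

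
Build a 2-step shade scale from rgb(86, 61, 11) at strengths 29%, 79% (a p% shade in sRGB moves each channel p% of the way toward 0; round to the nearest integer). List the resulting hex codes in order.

29%: (86 − 24.94 = 61.06→61, 61 − 17.69 = 43.31→43, 11 − 3.19 = 7.81→8) → #3D2B08
79%: (86 − 67.94 = 18.06→18, 61 − 48.19 = 12.81→13, 11 − 8.69 = 2.31→2) → #120D02

#3D2B08, #120D02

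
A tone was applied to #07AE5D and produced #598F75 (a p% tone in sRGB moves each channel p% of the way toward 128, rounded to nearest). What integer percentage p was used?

68%

#07AE5D is rgb(7, 174, 93); #598F75 is rgb(89, 143, 117).
On the R channel (widest range): 89 ≈ 7 + (p/100)(128 − 7), so p ≈ 100×(89 − 7)/(128 − 7) = 8200/121 = 67.77.
p = 68 reproduces all three channels after rounding.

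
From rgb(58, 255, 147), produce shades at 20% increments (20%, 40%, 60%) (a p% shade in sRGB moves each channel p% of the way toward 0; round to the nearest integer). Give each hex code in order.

#2ECC76, #239958, #17663B

20%: (58 − 11.6 = 46.4→46, 255 − 51 = 204→204, 147 − 29.4 = 117.6→118) → #2ECC76
40%: (58 − 23.2 = 34.8→35, 255 − 102 = 153→153, 147 − 58.8 = 88.2→88) → #239958
60%: (58 − 34.8 = 23.2→23, 255 − 153 = 102→102, 147 − 88.2 = 58.8→59) → #17663B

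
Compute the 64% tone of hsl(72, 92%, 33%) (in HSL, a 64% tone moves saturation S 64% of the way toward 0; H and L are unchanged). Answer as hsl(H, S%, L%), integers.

hsl(72, 33%, 33%)

S moves 64% from 92 toward 0: 92 − 58.88 = 33.12 → 33.
H and L are unchanged.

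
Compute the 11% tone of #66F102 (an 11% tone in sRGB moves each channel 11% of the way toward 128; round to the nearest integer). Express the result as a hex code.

#66F102 is rgb(102, 241, 2).
Per channel, c → c + 0.11(128 − c):
  R: 102 + 2.86 = 104.86 → 105
  G: 241 + 0.11×(128−241) = 241 − 12.43 = 228.57 → 229
  B: 2 + 0.11×(128−2) = 2 + 13.86 = 15.86 → 16
rgb(105, 229, 16) = #69E510.

#69E510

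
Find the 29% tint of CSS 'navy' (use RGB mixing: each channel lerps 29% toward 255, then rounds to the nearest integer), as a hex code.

#4A4AA5

CSS navy is rgb(0, 0, 128).
A 29% tint moves each channel 29% toward 255:
  R: 0 + 0.29×(255−0) = 0 + 73.95 = 73.95 → 74
  G: 0 + 73.95 = 73.95 → 74
  B: 128 + 0.29×(255−128) = 128 + 36.83 = 164.83 → 165
rgb(74, 74, 165) = #4A4AA5.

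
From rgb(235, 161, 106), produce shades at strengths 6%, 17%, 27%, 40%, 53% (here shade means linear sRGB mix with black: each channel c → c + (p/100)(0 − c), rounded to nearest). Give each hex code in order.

#DD9764, #C38658, #AC764D, #8D6140, #6E4C32

6%: (235 − 14.1 = 220.9→221, 161 − 9.66 = 151.34→151, 106 − 6.36 = 99.64→100) → #DD9764
17%: (235 − 39.95 = 195.05→195, 161 − 27.37 = 133.63→134, 106 − 18.02 = 87.98→88) → #C38658
27%: (235 − 63.45 = 171.55→172, 161 − 43.47 = 117.53→118, 106 − 28.62 = 77.38→77) → #AC764D
40%: (235 − 94 = 141→141, 161 − 64.4 = 96.6→97, 106 − 42.4 = 63.6→64) → #8D6140
53%: (235 − 124.55 = 110.45→110, 161 − 85.33 = 75.67→76, 106 − 56.18 = 49.82→50) → #6E4C32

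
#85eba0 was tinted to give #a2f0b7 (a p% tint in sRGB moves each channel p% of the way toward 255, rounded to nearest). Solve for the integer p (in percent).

24%

#85eba0 is rgb(133, 235, 160); #a2f0b7 is rgb(162, 240, 183).
On the R channel (widest range): 162 ≈ 133 + (p/100)(255 − 133), so p ≈ 100×(162 − 133)/(255 − 133) = 2900/122 = 23.77.
p = 24 reproduces all three channels after rounding.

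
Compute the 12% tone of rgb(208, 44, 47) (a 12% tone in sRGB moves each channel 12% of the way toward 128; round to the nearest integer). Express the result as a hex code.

#C63639

A 12% tone moves each channel 12% toward 128:
  R: 208 + 0.12×(128−208) = 208 − 9.6 = 198.4 → 198
  G: 44 + 10.08 = 54.08 → 54
  B: 47 + 9.72 = 56.72 → 57
rgb(198, 54, 57) = #C63639.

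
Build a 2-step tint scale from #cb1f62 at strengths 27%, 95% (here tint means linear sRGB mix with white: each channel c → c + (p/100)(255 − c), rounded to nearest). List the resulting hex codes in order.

#cb1f62 is rgb(203, 31, 98).
27%: (203 + 14.04 = 217.04→217, 31 + 60.48 = 91.48→91, 98 + 42.39 = 140.39→140) → #d95b8c
95%: (203 + 49.4 = 252.4→252, 31 + 212.8 = 243.8→244, 98 + 149.15 = 247.15→247) → #fcf4f7

#d95b8c, #fcf4f7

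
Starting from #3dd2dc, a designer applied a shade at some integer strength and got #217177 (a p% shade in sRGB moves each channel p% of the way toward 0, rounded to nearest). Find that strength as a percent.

#3dd2dc is rgb(61, 210, 220); #217177 is rgb(33, 113, 119).
On the B channel (widest range): 119 ≈ 220 + (p/100)(0 − 220), so p ≈ 100×(119 − 220)/(0 − 220) = -10100/-220 = 45.91.
p = 46 reproduces all three channels after rounding.

46%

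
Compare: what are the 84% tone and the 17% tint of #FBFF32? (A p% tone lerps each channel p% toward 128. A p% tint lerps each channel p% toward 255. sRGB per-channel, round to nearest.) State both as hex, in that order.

#FBFF32 is rgb(251, 255, 50).
84% tone:
  R: 251 − 103.32 = 147.68 → 148
  G: 255 + 0.84×(128−255) = 255 − 106.68 = 148.32 → 148
  B: 50 + 65.52 = 115.52 → 116
  → #949474
17% tint:
  R: 251 + 0.68 = 251.68 → 252
  G: 255 + 0.17×(255−255) = 255 + 0 = 255 → 255
  B: 50 + 0.17×(255−50) = 50 + 34.85 = 84.85 → 85
  → #FCFF55

#949474, #FCFF55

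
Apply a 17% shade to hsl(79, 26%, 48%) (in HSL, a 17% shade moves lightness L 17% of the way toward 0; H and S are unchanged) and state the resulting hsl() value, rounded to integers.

hsl(79, 26%, 40%)

L moves 17% from 48 toward 0: 48 − 8.16 = 39.84 → 40.
H and S are unchanged.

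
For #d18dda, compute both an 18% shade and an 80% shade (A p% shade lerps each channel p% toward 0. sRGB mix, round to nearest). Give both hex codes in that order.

#d18dda is rgb(209, 141, 218).
18% shade:
  R: 209 + 0.18×(0−209) = 209 − 37.62 = 171.38 → 171
  G: 141 + 0.18×(0−141) = 141 − 25.38 = 115.62 → 116
  B: 218 − 39.24 = 178.76 → 179
  → #ab74b3
80% shade:
  R: 209 − 167.2 = 41.8 → 42
  G: 141 + 0.8×(0−141) = 141 − 112.8 = 28.2 → 28
  B: 218 − 174.4 = 43.6 → 44
  → #2a1c2c

#ab74b3, #2a1c2c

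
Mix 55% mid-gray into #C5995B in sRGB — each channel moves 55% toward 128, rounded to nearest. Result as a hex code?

#C5995B is rgb(197, 153, 91).
Per channel, c → c + 0.55(128 − c):
  R: 197 + 0.55×(128−197) = 197 − 37.95 = 159.05 → 159
  G: 153 + 0.55×(128−153) = 153 − 13.75 = 139.25 → 139
  B: 91 + 0.55×(128−91) = 91 + 20.35 = 111.35 → 111
rgb(159, 139, 111) = #9F8B6F.

#9F8B6F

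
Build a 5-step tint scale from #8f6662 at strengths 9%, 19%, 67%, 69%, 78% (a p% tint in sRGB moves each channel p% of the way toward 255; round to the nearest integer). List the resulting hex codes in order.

#8f6662 is rgb(143, 102, 98).
9%: (143 + 10.08 = 153.08→153, 102 + 13.77 = 115.77→116, 98 + 14.13 = 112.13→112) → #997470
19%: (143 + 21.28 = 164.28→164, 102 + 29.07 = 131.07→131, 98 + 29.83 = 127.83→128) → #a48380
67%: (143 + 75.04 = 218.04→218, 102 + 102.51 = 204.51→205, 98 + 105.19 = 203.19→203) → #dacdcb
69%: (143 + 77.28 = 220.28→220, 102 + 105.57 = 207.57→208, 98 + 108.33 = 206.33→206) → #dcd0ce
78%: (143 + 87.36 = 230.36→230, 102 + 119.34 = 221.34→221, 98 + 122.46 = 220.46→220) → #e6dddc

#997470, #a48380, #dacdcb, #dcd0ce, #e6dddc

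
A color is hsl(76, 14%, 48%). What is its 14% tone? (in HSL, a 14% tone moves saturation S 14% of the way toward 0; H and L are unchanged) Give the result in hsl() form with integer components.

hsl(76, 12%, 48%)

S moves 14% from 14 toward 0: 14 − 1.96 = 12.04 → 12.
H and L are unchanged.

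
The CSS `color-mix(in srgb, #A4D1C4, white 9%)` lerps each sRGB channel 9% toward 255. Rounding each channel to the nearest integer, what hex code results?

#ACD5C9

#A4D1C4 is rgb(164, 209, 196).
A 9% tint moves each channel 9% toward 255:
  R: 164 + 0.09×(255−164) = 164 + 8.19 = 172.19 → 172
  G: 209 + 4.14 = 213.14 → 213
  B: 196 + 5.31 = 201.31 → 201
rgb(172, 213, 201) = #ACD5C9.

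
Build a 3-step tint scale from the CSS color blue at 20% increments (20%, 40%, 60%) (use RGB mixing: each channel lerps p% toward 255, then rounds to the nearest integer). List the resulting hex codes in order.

#3333FF, #6666FF, #9999FF

CSS blue is rgb(0, 0, 255).
20%: (0 + 51 = 51→51, 0 + 51 = 51→51, 255→255) → #3333FF
40%: (0 + 102 = 102→102, 0 + 102 = 102→102, 255→255) → #6666FF
60%: (0 + 153 = 153→153, 0 + 153 = 153→153, 255→255) → #9999FF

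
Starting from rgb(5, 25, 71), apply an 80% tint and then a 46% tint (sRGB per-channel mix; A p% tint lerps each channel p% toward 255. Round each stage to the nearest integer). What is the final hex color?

#e4e6eb

An 80% tint moves each channel 80% toward 255:
  R: 5 + 0.8×(255−5) = 5 + 200 = 205 → 205
  G: 25 + 184 = 209 → 209
  B: 71 + 0.8×(255−71) = 71 + 147.2 = 218.2 → 218
After the tint: rgb(205, 209, 218) = #cdd1da.
Per channel, c → c + 0.46(255 − c):
  R: 205 + 0.46×(255−205) = 205 + 23 = 228 → 228
  G: 209 + 0.46×(255−209) = 209 + 21.16 = 230.16 → 230
  B: 218 + 17.02 = 235.02 → 235
rgb(228, 230, 235) = #e4e6eb.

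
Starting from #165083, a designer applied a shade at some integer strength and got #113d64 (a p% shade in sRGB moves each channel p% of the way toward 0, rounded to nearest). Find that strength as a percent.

24%

#165083 is rgb(22, 80, 131); #113d64 is rgb(17, 61, 100).
On the B channel (widest range): 100 ≈ 131 + (p/100)(0 − 131), so p ≈ 100×(100 − 131)/(0 − 131) = -3100/-131 = 23.66.
p = 24 reproduces all three channels after rounding.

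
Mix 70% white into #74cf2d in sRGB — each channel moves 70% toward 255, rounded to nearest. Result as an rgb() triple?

rgb(213, 241, 192)

#74cf2d is rgb(116, 207, 45).
Lerp each channel 70% toward 255:
  R: 116 + 0.7×(255−116) = 116 + 97.3 = 213.3 → 213
  G: 207 + 33.6 = 240.6 → 241
  B: 45 + 147 = 192 → 192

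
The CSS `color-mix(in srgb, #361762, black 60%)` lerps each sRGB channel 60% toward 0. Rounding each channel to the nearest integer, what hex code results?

#361762 is rgb(54, 23, 98).
A 60% shade moves each channel 60% toward 0:
  R: 54 + 0.6×(0−54) = 54 − 32.4 = 21.6 → 22
  G: 23 − 13.8 = 9.2 → 9
  B: 98 + 0.6×(0−98) = 98 − 58.8 = 39.2 → 39
rgb(22, 9, 39) = #160927.

#160927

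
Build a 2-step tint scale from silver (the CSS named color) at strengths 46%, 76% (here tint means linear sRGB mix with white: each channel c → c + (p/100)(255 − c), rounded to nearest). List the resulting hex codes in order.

#dddddd, #f0f0f0

CSS silver is rgb(192, 192, 192).
46%: (192 + 28.98 = 220.98→221, 192 + 28.98 = 220.98→221, 192 + 28.98 = 220.98→221) → #dddddd
76%: (192 + 47.88 = 239.88→240, 192 + 47.88 = 239.88→240, 192 + 47.88 = 239.88→240) → #f0f0f0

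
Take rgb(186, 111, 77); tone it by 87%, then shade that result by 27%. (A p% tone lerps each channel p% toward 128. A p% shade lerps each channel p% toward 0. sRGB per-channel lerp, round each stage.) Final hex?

An 87% tone moves each channel 87% toward 128:
  R: 186 + 0.87×(128−186) = 186 − 50.46 = 135.54 → 136
  G: 111 + 0.87×(128−111) = 111 + 14.79 = 125.79 → 126
  B: 77 + 0.87×(128−77) = 77 + 44.37 = 121.37 → 121
After the tone: rgb(136, 126, 121) = #887E79.
A 27% shade moves each channel 27% toward 0:
  R: 136 − 36.72 = 99.28 → 99
  G: 126 − 34.02 = 91.98 → 92
  B: 121 − 32.67 = 88.33 → 88
rgb(99, 92, 88) = #635C58.

#635C58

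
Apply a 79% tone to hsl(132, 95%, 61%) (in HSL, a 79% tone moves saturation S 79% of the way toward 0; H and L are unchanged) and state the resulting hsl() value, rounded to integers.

hsl(132, 20%, 61%)

S moves 79% from 95 toward 0: 95 − 75.05 = 19.95 → 20.
H and L are unchanged.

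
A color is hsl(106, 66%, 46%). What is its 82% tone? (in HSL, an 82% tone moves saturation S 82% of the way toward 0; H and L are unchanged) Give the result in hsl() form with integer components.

S moves 82% from 66 toward 0: 66 − 54.12 = 11.88 → 12.
H and L are unchanged.

hsl(106, 12%, 46%)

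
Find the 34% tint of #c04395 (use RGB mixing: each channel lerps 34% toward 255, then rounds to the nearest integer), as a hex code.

#d583b9

#c04395 is rgb(192, 67, 149).
Lerp each channel 34% toward 255:
  R: 192 + 0.34×(255−192) = 192 + 21.42 = 213.42 → 213
  G: 67 + 63.92 = 130.92 → 131
  B: 149 + 0.34×(255−149) = 149 + 36.04 = 185.04 → 185
rgb(213, 131, 185) = #d583b9.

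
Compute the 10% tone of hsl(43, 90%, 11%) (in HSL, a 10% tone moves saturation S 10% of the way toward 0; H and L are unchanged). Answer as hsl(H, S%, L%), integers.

S moves 10% from 90 toward 0: 90 − 9 = 81 → 81.
H and L are unchanged.

hsl(43, 81%, 11%)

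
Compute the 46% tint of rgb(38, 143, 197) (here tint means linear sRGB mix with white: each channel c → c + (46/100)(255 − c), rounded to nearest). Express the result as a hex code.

Lerp each channel 46% toward 255:
  R: 38 + 99.82 = 137.82 → 138
  G: 143 + 51.52 = 194.52 → 195
  B: 197 + 26.68 = 223.68 → 224
rgb(138, 195, 224) = #8ac3e0.

#8ac3e0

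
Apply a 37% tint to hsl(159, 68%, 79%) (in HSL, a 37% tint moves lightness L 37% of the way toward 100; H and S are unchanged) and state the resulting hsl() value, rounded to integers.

hsl(159, 68%, 87%)

L moves 37% from 79 toward 100: 79 + 7.77 = 86.77 → 87.
H and S are unchanged.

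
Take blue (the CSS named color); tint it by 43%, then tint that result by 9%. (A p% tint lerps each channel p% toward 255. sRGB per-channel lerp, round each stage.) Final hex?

#7B7BFF

CSS blue is rgb(0, 0, 255).
Lerp each channel 43% toward 255:
  R: 0 + 0.43×(255−0) = 0 + 109.65 = 109.65 → 110
  G: 0 + 0.43×(255−0) = 0 + 109.65 = 109.65 → 110
  B: 255 + 0.43×(255−255) = 255 + 0 = 255 → 255
After the tint: rgb(110, 110, 255) = #6E6EFF.
Lerp each channel 9% toward 255:
  R: 110 + 0.09×(255−110) = 110 + 13.05 = 123.05 → 123
  G: 110 + 0.09×(255−110) = 110 + 13.05 = 123.05 → 123
  B: 255 + 0.09×(255−255) = 255 + 0 = 255 → 255
rgb(123, 123, 255) = #7B7BFF.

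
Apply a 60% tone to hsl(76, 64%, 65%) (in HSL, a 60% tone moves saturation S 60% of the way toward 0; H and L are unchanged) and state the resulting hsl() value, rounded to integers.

hsl(76, 26%, 65%)

S moves 60% from 64 toward 0: 64 − 38.4 = 25.6 → 26.
H and L are unchanged.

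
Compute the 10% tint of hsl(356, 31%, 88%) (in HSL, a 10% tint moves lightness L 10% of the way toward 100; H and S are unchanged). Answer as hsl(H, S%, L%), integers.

hsl(356, 31%, 89%)

L moves 10% from 88 toward 100: 88 + 1.2 = 89.2 → 89.
H and S are unchanged.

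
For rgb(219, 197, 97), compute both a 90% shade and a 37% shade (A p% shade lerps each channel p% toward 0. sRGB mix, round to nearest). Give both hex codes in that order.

#16140A, #8A7C3D

90% shade:
  R: 219 + 0.9×(0−219) = 219 − 197.1 = 21.9 → 22
  G: 197 − 177.3 = 19.7 → 20
  B: 97 − 87.3 = 9.7 → 10
  → #16140A
37% shade:
  R: 219 + 0.37×(0−219) = 219 − 81.03 = 137.97 → 138
  G: 197 + 0.37×(0−197) = 197 − 72.89 = 124.11 → 124
  B: 97 + 0.37×(0−97) = 97 − 35.89 = 61.11 → 61
  → #8A7C3D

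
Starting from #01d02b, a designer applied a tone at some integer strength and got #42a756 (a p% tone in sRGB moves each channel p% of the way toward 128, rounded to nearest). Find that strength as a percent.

51%

#01d02b is rgb(1, 208, 43); #42a756 is rgb(66, 167, 86).
On the R channel (widest range): 66 ≈ 1 + (p/100)(128 − 1), so p ≈ 100×(66 − 1)/(128 − 1) = 6500/127 = 51.18.
p = 51 reproduces all three channels after rounding.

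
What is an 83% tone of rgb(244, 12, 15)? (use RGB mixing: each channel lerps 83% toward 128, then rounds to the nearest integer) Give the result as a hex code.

Lerp each channel 83% toward 128:
  R: 244 − 96.28 = 147.72 → 148
  G: 12 + 0.83×(128−12) = 12 + 96.28 = 108.28 → 108
  B: 15 + 93.79 = 108.79 → 109
rgb(148, 108, 109) = #946c6d.

#946c6d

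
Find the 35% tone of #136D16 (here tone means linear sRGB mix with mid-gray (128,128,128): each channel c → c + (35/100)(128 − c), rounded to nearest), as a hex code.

#39743B

#136D16 is rgb(19, 109, 22).
Per channel, c → c + 0.35(128 − c):
  R: 19 + 0.35×(128−19) = 19 + 38.15 = 57.15 → 57
  G: 109 + 0.35×(128−109) = 109 + 6.65 = 115.65 → 116
  B: 22 + 0.35×(128−22) = 22 + 37.1 = 59.1 → 59
rgb(57, 116, 59) = #39743B.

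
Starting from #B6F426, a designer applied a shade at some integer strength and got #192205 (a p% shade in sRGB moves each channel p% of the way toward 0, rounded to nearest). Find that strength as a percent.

86%

#B6F426 is rgb(182, 244, 38); #192205 is rgb(25, 34, 5).
On the G channel (widest range): 34 ≈ 244 + (p/100)(0 − 244), so p ≈ 100×(34 − 244)/(0 − 244) = -21000/-244 = 86.07.
p = 86 reproduces all three channels after rounding.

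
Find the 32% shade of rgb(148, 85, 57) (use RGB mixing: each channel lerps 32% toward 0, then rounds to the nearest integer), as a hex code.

Per channel, c → c + 0.32(0 − c):
  R: 148 + 0.32×(0−148) = 148 − 47.36 = 100.64 → 101
  G: 85 + 0.32×(0−85) = 85 − 27.2 = 57.8 → 58
  B: 57 + 0.32×(0−57) = 57 − 18.24 = 38.76 → 39
rgb(101, 58, 39) = #653A27.

#653A27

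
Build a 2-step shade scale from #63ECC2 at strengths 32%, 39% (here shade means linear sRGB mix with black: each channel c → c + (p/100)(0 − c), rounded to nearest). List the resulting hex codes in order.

#43A084, #3C9076

#63ECC2 is rgb(99, 236, 194).
32%: (99 − 31.68 = 67.32→67, 236 − 75.52 = 160.48→160, 194 − 62.08 = 131.92→132) → #43A084
39%: (99 − 38.61 = 60.39→60, 236 − 92.04 = 143.96→144, 194 − 75.66 = 118.34→118) → #3C9076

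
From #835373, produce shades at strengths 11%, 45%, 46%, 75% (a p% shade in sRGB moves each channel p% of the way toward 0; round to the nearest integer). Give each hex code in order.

#754a66, #482e3f, #472d3e, #21151d

#835373 is rgb(131, 83, 115).
11%: (131 − 14.41 = 116.59→117, 83 − 9.13 = 73.87→74, 115 − 12.65 = 102.35→102) → #754a66
45%: (131 − 58.95 = 72.05→72, 83 − 37.35 = 45.65→46, 115 − 51.75 = 63.25→63) → #482e3f
46%: (131 − 60.26 = 70.74→71, 83 − 38.18 = 44.82→45, 115 − 52.9 = 62.1→62) → #472d3e
75%: (131 − 98.25 = 32.75→33, 83 − 62.25 = 20.75→21, 115 − 86.25 = 28.75→29) → #21151d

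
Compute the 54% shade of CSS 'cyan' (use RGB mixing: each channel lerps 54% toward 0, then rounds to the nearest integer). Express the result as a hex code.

CSS cyan is rgb(0, 255, 255).
Lerp each channel 54% toward 0:
  R: 0 + 0 = 0 → 0
  G: 255 + 0.54×(0−255) = 255 − 137.7 = 117.3 → 117
  B: 255 − 137.7 = 117.3 → 117
rgb(0, 117, 117) = #007575.

#007575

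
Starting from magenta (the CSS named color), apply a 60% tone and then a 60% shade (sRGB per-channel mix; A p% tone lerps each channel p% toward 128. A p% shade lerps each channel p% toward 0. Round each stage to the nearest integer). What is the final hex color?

CSS magenta is rgb(255, 0, 255).
Per channel, c → c + 0.6(128 − c):
  R: 255 + 0.6×(128−255) = 255 − 76.2 = 178.8 → 179
  G: 0 + 0.6×(128−0) = 0 + 76.8 = 76.8 → 77
  B: 255 + 0.6×(128−255) = 255 − 76.2 = 178.8 → 179
After the tone: rgb(179, 77, 179) = #b34db3.
Lerp each channel 60% toward 0:
  R: 179 + 0.6×(0−179) = 179 − 107.4 = 71.6 → 72
  G: 77 − 46.2 = 30.8 → 31
  B: 179 + 0.6×(0−179) = 179 − 107.4 = 71.6 → 72
rgb(72, 31, 72) = #481f48.

#481f48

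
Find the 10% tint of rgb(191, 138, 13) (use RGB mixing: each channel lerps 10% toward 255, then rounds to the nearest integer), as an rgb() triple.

Lerp each channel 10% toward 255:
  R: 191 + 6.4 = 197.4 → 197
  G: 138 + 0.1×(255−138) = 138 + 11.7 = 149.7 → 150
  B: 13 + 24.2 = 37.2 → 37

rgb(197, 150, 37)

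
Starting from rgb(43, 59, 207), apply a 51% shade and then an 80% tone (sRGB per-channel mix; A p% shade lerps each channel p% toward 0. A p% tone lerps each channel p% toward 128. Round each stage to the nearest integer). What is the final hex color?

Lerp each channel 51% toward 0:
  R: 43 − 21.93 = 21.07 → 21
  G: 59 + 0.51×(0−59) = 59 − 30.09 = 28.91 → 29
  B: 207 − 105.57 = 101.43 → 101
After the shade: rgb(21, 29, 101) = #151D65.
Per channel, c → c + 0.8(128 − c):
  R: 21 + 0.8×(128−21) = 21 + 85.6 = 106.6 → 107
  G: 29 + 0.8×(128−29) = 29 + 79.2 = 108.2 → 108
  B: 101 + 21.6 = 122.6 → 123
rgb(107, 108, 123) = #6B6C7B.

#6B6C7B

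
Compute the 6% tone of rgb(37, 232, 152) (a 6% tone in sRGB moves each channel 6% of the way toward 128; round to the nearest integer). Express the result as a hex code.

A 6% tone moves each channel 6% toward 128:
  R: 37 + 0.06×(128−37) = 37 + 5.46 = 42.46 → 42
  G: 232 + 0.06×(128−232) = 232 − 6.24 = 225.76 → 226
  B: 152 + 0.06×(128−152) = 152 − 1.44 = 150.56 → 151
rgb(42, 226, 151) = #2AE297.

#2AE297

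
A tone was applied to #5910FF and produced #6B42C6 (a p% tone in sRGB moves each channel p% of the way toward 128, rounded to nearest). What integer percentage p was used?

45%

#5910FF is rgb(89, 16, 255); #6B42C6 is rgb(107, 66, 198).
On the B channel (widest range): 198 ≈ 255 + (p/100)(128 − 255), so p ≈ 100×(198 − 255)/(128 − 255) = -5700/-127 = 44.88.
p = 45 reproduces all three channels after rounding.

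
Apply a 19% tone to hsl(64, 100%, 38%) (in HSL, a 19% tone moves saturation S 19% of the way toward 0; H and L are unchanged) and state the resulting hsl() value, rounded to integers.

hsl(64, 81%, 38%)

S moves 19% from 100 toward 0: 100 − 19 = 81 → 81.
H and L are unchanged.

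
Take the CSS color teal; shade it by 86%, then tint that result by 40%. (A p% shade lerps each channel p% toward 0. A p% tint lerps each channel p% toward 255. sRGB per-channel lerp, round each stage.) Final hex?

#667171

CSS teal is rgb(0, 128, 128).
An 86% shade moves each channel 86% toward 0:
  R: 0 + 0 = 0 → 0
  G: 128 + 0.86×(0−128) = 128 − 110.08 = 17.92 → 18
  B: 128 − 110.08 = 17.92 → 18
After the shade: rgb(0, 18, 18) = #001212.
Per channel, c → c + 0.4(255 − c):
  R: 0 + 0.4×(255−0) = 0 + 102 = 102 → 102
  G: 18 + 0.4×(255−18) = 18 + 94.8 = 112.8 → 113
  B: 18 + 94.8 = 112.8 → 113
rgb(102, 113, 113) = #667171.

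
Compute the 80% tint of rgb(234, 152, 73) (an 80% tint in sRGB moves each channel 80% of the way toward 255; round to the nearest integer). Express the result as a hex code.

#FBEADB

An 80% tint moves each channel 80% toward 255:
  R: 234 + 0.8×(255−234) = 234 + 16.8 = 250.8 → 251
  G: 152 + 0.8×(255−152) = 152 + 82.4 = 234.4 → 234
  B: 73 + 0.8×(255−73) = 73 + 145.6 = 218.6 → 219
rgb(251, 234, 219) = #FBEADB.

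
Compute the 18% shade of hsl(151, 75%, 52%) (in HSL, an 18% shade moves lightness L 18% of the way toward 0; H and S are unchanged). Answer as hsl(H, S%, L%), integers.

hsl(151, 75%, 43%)

L moves 18% from 52 toward 0: 52 − 9.36 = 42.64 → 43.
H and S are unchanged.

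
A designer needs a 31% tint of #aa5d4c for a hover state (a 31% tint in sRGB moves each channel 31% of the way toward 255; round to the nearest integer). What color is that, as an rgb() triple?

#aa5d4c is rgb(170, 93, 76).
Per channel, c → c + 0.31(255 − c):
  R: 170 + 26.35 = 196.35 → 196
  G: 93 + 0.31×(255−93) = 93 + 50.22 = 143.22 → 143
  B: 76 + 0.31×(255−76) = 76 + 55.49 = 131.49 → 131

rgb(196, 143, 131)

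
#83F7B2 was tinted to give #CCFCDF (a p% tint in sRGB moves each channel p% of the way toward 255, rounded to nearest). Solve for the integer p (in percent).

#83F7B2 is rgb(131, 247, 178); #CCFCDF is rgb(204, 252, 223).
On the R channel (widest range): 204 ≈ 131 + (p/100)(255 − 131), so p ≈ 100×(204 − 131)/(255 − 131) = 7300/124 = 58.87.
p = 59 reproduces all three channels after rounding.

59%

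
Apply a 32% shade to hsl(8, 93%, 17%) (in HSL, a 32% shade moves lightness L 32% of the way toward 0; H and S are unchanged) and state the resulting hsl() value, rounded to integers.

L moves 32% from 17 toward 0: 17 − 5.44 = 11.56 → 12.
H and S are unchanged.

hsl(8, 93%, 12%)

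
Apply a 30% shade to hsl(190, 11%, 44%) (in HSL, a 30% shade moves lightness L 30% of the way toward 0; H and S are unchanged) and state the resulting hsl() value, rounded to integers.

hsl(190, 11%, 31%)

L moves 30% from 44 toward 0: 44 − 13.2 = 30.8 → 31.
H and S are unchanged.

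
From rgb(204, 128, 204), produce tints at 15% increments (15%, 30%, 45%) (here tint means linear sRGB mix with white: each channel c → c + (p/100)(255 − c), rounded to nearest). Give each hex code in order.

15%: (204 + 7.65 = 211.65→212, 128 + 19.05 = 147.05→147, 204 + 7.65 = 211.65→212) → #d493d4
30%: (204 + 15.3 = 219.3→219, 128 + 38.1 = 166.1→166, 204 + 15.3 = 219.3→219) → #dba6db
45%: (204 + 22.95 = 226.95→227, 128 + 57.15 = 185.15→185, 204 + 22.95 = 226.95→227) → #e3b9e3

#d493d4, #dba6db, #e3b9e3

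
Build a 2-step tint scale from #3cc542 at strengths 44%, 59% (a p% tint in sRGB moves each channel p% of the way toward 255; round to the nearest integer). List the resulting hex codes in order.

#3cc542 is rgb(60, 197, 66).
44%: (60 + 85.8 = 145.8→146, 197 + 25.52 = 222.52→223, 66 + 83.16 = 149.16→149) → #92df95
59%: (60 + 115.05 = 175.05→175, 197 + 34.22 = 231.22→231, 66 + 111.51 = 177.51→178) → #afe7b2

#92df95, #afe7b2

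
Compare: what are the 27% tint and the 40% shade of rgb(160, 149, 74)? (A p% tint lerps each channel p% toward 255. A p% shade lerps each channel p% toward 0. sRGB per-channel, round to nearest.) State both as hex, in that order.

#bab27b, #60592c

27% tint:
  R: 160 + 25.65 = 185.65 → 186
  G: 149 + 28.62 = 177.62 → 178
  B: 74 + 0.27×(255−74) = 74 + 48.87 = 122.87 → 123
  → #bab27b
40% shade:
  R: 160 − 64 = 96 → 96
  G: 149 − 59.6 = 89.4 → 89
  B: 74 − 29.6 = 44.4 → 44
  → #60592c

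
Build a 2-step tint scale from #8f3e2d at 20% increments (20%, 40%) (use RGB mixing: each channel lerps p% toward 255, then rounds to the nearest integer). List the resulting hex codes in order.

#8f3e2d is rgb(143, 62, 45).
20%: (143 + 22.4 = 165.4→165, 62 + 38.6 = 100.6→101, 45 + 42 = 87→87) → #a56557
40%: (143 + 44.8 = 187.8→188, 62 + 77.2 = 139.2→139, 45 + 84 = 129→129) → #bc8b81

#a56557, #bc8b81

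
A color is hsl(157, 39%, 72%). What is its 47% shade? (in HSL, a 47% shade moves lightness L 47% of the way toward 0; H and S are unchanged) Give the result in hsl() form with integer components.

L moves 47% from 72 toward 0: 72 − 33.84 = 38.16 → 38.
H and S are unchanged.

hsl(157, 39%, 38%)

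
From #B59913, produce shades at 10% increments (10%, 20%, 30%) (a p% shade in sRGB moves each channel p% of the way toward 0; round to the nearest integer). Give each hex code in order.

#B59913 is rgb(181, 153, 19).
10%: (181 − 18.1 = 162.9→163, 153 − 15.3 = 137.7→138, 19 − 1.9 = 17.1→17) → #A38A11
20%: (181 − 36.2 = 144.8→145, 153 − 30.6 = 122.4→122, 19 − 3.8 = 15.2→15) → #917A0F
30%: (181 − 54.3 = 126.7→127, 153 − 45.9 = 107.1→107, 19 − 5.7 = 13.3→13) → #7F6B0D

#A38A11, #917A0F, #7F6B0D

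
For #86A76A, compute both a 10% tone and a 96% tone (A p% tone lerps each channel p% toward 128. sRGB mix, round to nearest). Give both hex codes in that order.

#86A76A is rgb(134, 167, 106).
10% tone:
  R: 134 + 0.1×(128−134) = 134 − 0.6 = 133.4 → 133
  G: 167 − 3.9 = 163.1 → 163
  B: 106 + 2.2 = 108.2 → 108
  → #85A36C
96% tone:
  R: 134 + 0.96×(128−134) = 134 − 5.76 = 128.24 → 128
  G: 167 + 0.96×(128−167) = 167 − 37.44 = 129.56 → 130
  B: 106 + 0.96×(128−106) = 106 + 21.12 = 127.12 → 127
  → #80827F

#85A36C, #80827F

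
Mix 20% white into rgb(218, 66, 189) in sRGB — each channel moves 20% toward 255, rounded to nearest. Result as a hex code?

Per channel, c → c + 0.2(255 − c):
  R: 218 + 7.4 = 225.4 → 225
  G: 66 + 0.2×(255−66) = 66 + 37.8 = 103.8 → 104
  B: 189 + 0.2×(255−189) = 189 + 13.2 = 202.2 → 202
rgb(225, 104, 202) = #e168ca.

#e168ca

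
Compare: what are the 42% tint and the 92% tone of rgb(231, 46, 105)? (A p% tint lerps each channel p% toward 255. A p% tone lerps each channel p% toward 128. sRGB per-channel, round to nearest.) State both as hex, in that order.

#f186a8, #88797e

42% tint:
  R: 231 + 10.08 = 241.08 → 241
  G: 46 + 87.78 = 133.78 → 134
  B: 105 + 63 = 168 → 168
  → #f186a8
92% tone:
  R: 231 − 94.76 = 136.24 → 136
  G: 46 + 0.92×(128−46) = 46 + 75.44 = 121.44 → 121
  B: 105 + 0.92×(128−105) = 105 + 21.16 = 126.16 → 126
  → #88797e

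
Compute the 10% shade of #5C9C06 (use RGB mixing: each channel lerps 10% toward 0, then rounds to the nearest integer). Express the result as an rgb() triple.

#5C9C06 is rgb(92, 156, 6).
Lerp each channel 10% toward 0:
  R: 92 + 0.1×(0−92) = 92 − 9.2 = 82.8 → 83
  G: 156 − 15.6 = 140.4 → 140
  B: 6 + 0.1×(0−6) = 6 − 0.6 = 5.4 → 5

rgb(83, 140, 5)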